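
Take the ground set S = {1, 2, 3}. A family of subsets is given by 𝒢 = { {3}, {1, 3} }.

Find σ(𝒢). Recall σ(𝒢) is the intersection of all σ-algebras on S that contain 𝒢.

σ(𝒢) = { {}, {1}, {2}, {3}, {1, 2}, {1, 3}, {2, 3}, S }

Trace:
Start: 𝒢 ∪ {∅, S} = { {}, {3}, {1, 3}, S }.
Round 1: 2 new —
  {2}  = {1, 3}ᶜ
  {1, 2}  = {3}ᶜ
  — 6 sets.
Round 2: 1 new —
  {2, 3}  = {3} ∪ {2}
  — 7 sets.
Round 3 adds 1:
  {1}  = {2, 3}ᶜ
  — 8 sets.
Round 4: closed — nothing new.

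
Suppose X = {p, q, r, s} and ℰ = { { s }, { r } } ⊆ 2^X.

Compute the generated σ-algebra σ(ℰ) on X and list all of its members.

Begin from { {}, { r }, { s }, X } (that is, ℰ plus ∅ and X).
Pass 1: 3 new —
  { r, s }  = { r } ∪ { s }
  { p, q, r }  = X∖{ s }
  { p, q, s }  = X∖{ r }
  — 7 sets.
Pass 2 (1 new):
  { p, q }  = X∖{ r, s }
  — 8 sets.
Pass 3 adds nothing — fixpoint reached.

Hence σ(ℰ) has 8 members: { {}, { r }, { s }, { p, q }, { r, s }, { p, q, r }, { p, q, s }, X }.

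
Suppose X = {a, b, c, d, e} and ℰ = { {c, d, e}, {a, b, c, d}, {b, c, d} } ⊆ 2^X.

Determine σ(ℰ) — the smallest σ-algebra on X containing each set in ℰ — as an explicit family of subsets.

Answer: σ(ℰ) = { {}, {a}, {b}, {e}, {a, b}, {a, e}, {b, e}, {c, d}, {a, b, e}, {a, c, d}, {b, c, d}, {c, d, e}, {a, b, c, d}, {a, c, d, e}, {b, c, d, e}, X }

Working:
Start: ℰ ∪ {∅, X} = { {}, {b, c, d}, {c, d, e}, {a, b, c, d}, X }.
Pass 1: +4 →
  {e}  = ᶜ of {a, b, c, d}
  {a, b}  = ᶜ of {c, d, e}
  {a, e}  = ᶜ of {b, c, d}
  {b, c, d, e}  = {c, d, e} ∪ {b, c, d}
Pass 2: +3 →
  {a}  = ᶜ of {b, c, d, e}
  {a, b, e}  = {a, b} ∪ {e}
  {a, c, d, e}  = {c, d, e} ∪ {a, e}
Pass 3: 2 new —
  {b}  = ᶜ of {a, c, d, e}
  {c, d}  = ᶜ of {a, b, e}
Pass 4. New:
  {b, e}  = {b} ∪ {e}
  {a, c, d}  = {c, d} ∪ {a}
Pass 5: stable.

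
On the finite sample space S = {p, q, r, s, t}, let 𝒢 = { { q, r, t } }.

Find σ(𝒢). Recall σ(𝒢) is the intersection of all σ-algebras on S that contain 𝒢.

|σ(𝒢)| = 4.  σ(𝒢) = { ∅, { p, s }, { q, r, t }, S }

Derivation:
Seed the family with 𝒢 together with ∅ and S: { ∅, { q, r, t }, S }.
Iteration 1. New:
  { p, s }  = complement { q, r, t }
  |family| = 4
Iteration 2: no new sets; the family is a σ-algebra.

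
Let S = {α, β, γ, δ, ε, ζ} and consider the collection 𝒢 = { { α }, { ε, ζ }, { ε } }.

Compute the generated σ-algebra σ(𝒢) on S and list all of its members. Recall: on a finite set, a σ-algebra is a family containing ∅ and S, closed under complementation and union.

Answer: σ(𝒢) = { ∅, { α }, { ε }, { ζ }, { α, ε }, { α, ζ }, { ε, ζ }, { α, ε, ζ }, { β, γ, δ }, { α, β, γ, δ }, { β, γ, δ, ε }, { β, γ, δ, ζ }, { α, β, γ, δ, ε }, { α, β, γ, δ, ζ }, { β, γ, δ, ε, ζ }, S }

Check:
Take S₀ = 𝒢 ∪ {∅, S} = { ∅, { α }, { ε }, { ε, ζ }, S }.
Step 1: 5 new —
  { α, ε }  = { ε } ∪ { α }
  { α, ε, ζ }  = { ε, ζ } ∪ { α }
  { α, β, γ, δ }  = complement { ε, ζ }
  { α, β, γ, δ, ζ }  = complement { ε }
  { β, γ, δ, ε, ζ }  = complement { α }
  |family| = 10
Step 2 (3 new):
  { β, γ, δ }  = complement { α, ε, ζ }
  { β, γ, δ, ζ }  = complement { α, ε }
  { α, β, γ, δ, ε }  = { ε } ∪ { α, β, γ, δ }
  |family| = 13
Step 3. New:
  { ζ }  = complement { α, β, γ, δ, ε }
  { β, γ, δ, ε }  = { β, γ, δ } ∪ { ε }
  |family| = 15
Step 4: +1 →
  { α, ζ }  = complement { β, γ, δ, ε }
  |family| = 16
Step 5 adds nothing — fixpoint reached.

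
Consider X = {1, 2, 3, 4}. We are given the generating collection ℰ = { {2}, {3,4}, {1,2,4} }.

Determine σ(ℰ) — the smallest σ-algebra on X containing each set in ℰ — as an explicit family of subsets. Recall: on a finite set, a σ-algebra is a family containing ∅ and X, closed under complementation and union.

|σ(ℰ)| = 16.  σ(ℰ) = { {}, {1}, {2}, {3}, {4}, {1,2}, {1,3}, {1,4}, {2,3}, {2,4}, {3,4}, {1,2,3}, {1,2,4}, {1,3,4}, {2,3,4}, X }

Check:
Begin from { {}, {2}, {3,4}, {1,2,4}, X } (that is, ℰ plus ∅ and X).
Step 1 (4 new):
  {3}  = ᶜ of {1,2,4}
  {1,2}  = ᶜ of {3,4}
  {1,3,4}  = ᶜ of {2}
  {2,3,4}  = {3,4} ∪ {2}
  |family| = 9
Step 2 (3 new):
  {1}  = ᶜ of {2,3,4}
  {2,3}  = {2} ∪ {3}
  {1,2,3}  = {1,2} ∪ {3}
  |family| = 12
Step 3 (3 new):
  {4}  = ᶜ of {1,2,3}
  {1,3}  = {3} ∪ {1}
  {1,4}  = ᶜ of {2,3}
  |family| = 15
Step 4 (1 new):
  {2,4}  = ᶜ of {1,3}
  |family| = 16
Step 5: stable.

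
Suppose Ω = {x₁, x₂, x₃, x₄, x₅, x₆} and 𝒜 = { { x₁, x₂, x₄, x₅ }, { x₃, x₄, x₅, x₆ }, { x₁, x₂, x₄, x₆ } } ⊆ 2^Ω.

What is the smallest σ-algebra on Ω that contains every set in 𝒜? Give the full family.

Answer: σ(𝒜) = { ∅, { x₃ }, { x₄ }, { x₅ }, { x₆ }, { x₁, x₂ }, { x₃, x₄ }, { x₃, x₅ }, { x₃, x₆ }, { x₄, x₅ }, { x₄, x₆ }, { x₅, x₆ }, { x₁, x₂, x₃ }, { x₁, x₂, x₄ }, { x₁, x₂, x₅ }, { x₁, x₂, x₆ }, { x₃, x₄, x₅ }, { x₃, x₄, x₆ }, { x₃, x₅, x₆ }, { x₄, x₅, x₆ }, { x₁, x₂, x₃, x₄ }, { x₁, x₂, x₃, x₅ }, { x₁, x₂, x₃, x₆ }, { x₁, x₂, x₄, x₅ }, { x₁, x₂, x₄, x₆ }, { x₁, x₂, x₅, x₆ }, { x₃, x₄, x₅, x₆ }, { x₁, x₂, x₃, x₄, x₅ }, { x₁, x₂, x₃, x₄, x₆ }, { x₁, x₂, x₃, x₅, x₆ }, { x₁, x₂, x₄, x₅, x₆ }, Ω }

Check:
Seed the family with 𝒜 together with ∅ and Ω: { ∅, { x₁, x₂, x₄, x₅ }, { x₁, x₂, x₄, x₆ }, { x₃, x₄, x₅, x₆ }, Ω }.
Pass 1. New:
  { x₁, x₂ }  = ᶜ of { x₃, x₄, x₅, x₆ }
  { x₃, x₅ }  = ᶜ of { x₁, x₂, x₄, x₆ }
  { x₃, x₆ }  = ᶜ of { x₁, x₂, x₄, x₅ }
  { x₁, x₂, x₄, x₅, x₆ }  = { x₁, x₂, x₄, x₆ } ∪ { x₁, x₂, x₄, x₅ }
  [9 total]
Pass 2: +6 →
  { x₃ }  = ᶜ of { x₁, x₂, x₄, x₅, x₆ }
  { x₃, x₅, x₆ }  = { x₃, x₆ } ∪ { x₃, x₅ }
  { x₁, x₂, x₃, x₅ }  = { x₁, x₂ } ∪ { x₃, x₅ }
  { x₁, x₂, x₃, x₆ }  = { x₁, x₂ } ∪ { x₃, x₆ }
  { x₁, x₂, x₃, x₄, x₅ }  = { x₁, x₂, x₄, x₅ } ∪ { x₃, x₅ }
  { x₁, x₂, x₃, x₄, x₆ }  = { x₁, x₂, x₄, x₆ } ∪ { x₃, x₆ }
  [15 total]
Pass 3: +7 →
  { x₅ }  = ᶜ of { x₁, x₂, x₃, x₄, x₆ }
  { x₆ }  = ᶜ of { x₁, x₂, x₃, x₄, x₅ }
  { x₄, x₅ }  = ᶜ of { x₁, x₂, x₃, x₆ }
  { x₄, x₆ }  = ᶜ of { x₁, x₂, x₃, x₅ }
  { x₁, x₂, x₃ }  = { x₃ } ∪ { x₁, x₂ }
  { x₁, x₂, x₄ }  = ᶜ of { x₃, x₅, x₆ }
  { x₁, x₂, x₃, x₅, x₆ }  = { x₁, x₂ } ∪ { x₃, x₅, x₆ }
  [22 total]
Pass 4 (8 new):
  { x₄ }  = ᶜ of { x₁, x₂, x₃, x₅, x₆ }
  { x₅, x₆ }  = { x₆ } ∪ { x₅ }
  { x₁, x₂, x₅ }  = { x₁, x₂ } ∪ { x₅ }
  { x₁, x₂, x₆ }  = { x₁, x₂ } ∪ { x₆ }
  { x₃, x₄, x₅ }  = { x₄, x₅ } ∪ { x₃, x₅ }
  { x₃, x₄, x₆ }  = { x₄, x₆ } ∪ { x₃ }
  { x₄, x₅, x₆ }  = ᶜ of { x₁, x₂, x₃ }
  { x₁, x₂, x₃, x₄ }  = { x₁, x₂, x₃ } ∪ { x₁, x₂, x₄ }
  [30 total]
Pass 5: +2 →
  { x₃, x₄ }  = { x₃ } ∪ { x₄ }
  { x₁, x₂, x₅, x₆ }  = { x₅, x₆ } ∪ { x₁, x₂ }
  [32 total]
Pass 6: already closed under ᶜ and ∪.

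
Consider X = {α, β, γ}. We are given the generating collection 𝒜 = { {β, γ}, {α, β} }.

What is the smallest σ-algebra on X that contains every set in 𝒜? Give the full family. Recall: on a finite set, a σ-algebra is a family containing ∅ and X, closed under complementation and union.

Begin from { {}, {α, β}, {β, γ}, X } (that is, 𝒜 plus ∅ and X).
Iteration 1. New:
  {α}  = X∖{β, γ}
  {γ}  = X∖{α, β}
  |family| = 6
Iteration 2 (1 new):
  {α, γ}  = {γ} ∪ {α}
  |family| = 7
Iteration 3: 1 new —
  {β}  = X∖{α, γ}
  |family| = 8
Iteration 4: stable.

|σ(𝒜)| = 8.  σ(𝒜) = { {}, {α}, {β}, {γ}, {α, β}, {α, γ}, {β, γ}, X }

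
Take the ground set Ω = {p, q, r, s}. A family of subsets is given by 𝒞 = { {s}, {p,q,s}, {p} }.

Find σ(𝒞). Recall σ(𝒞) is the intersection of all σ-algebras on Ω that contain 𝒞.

Take S₀ = 𝒞 ∪ {∅, Ω} = { {}, {p}, {s}, {p,q,s}, Ω }.
Step 1. New:
  {r}  = ᶜ of {p,q,s}
  {p,s}  = {s} ∪ {p}
  {p,q,r}  = ᶜ of {s}
  {q,r,s}  = ᶜ of {p}
  [9 total]
Step 2. New:
  {p,r}  = {r} ∪ {p}
  {q,r}  = ᶜ of {p,s}
  {r,s}  = {r} ∪ {s}
  {p,r,s}  = {r} ∪ {p,s}
  [13 total]
Step 3 adds 3:
  {q}  = ᶜ of {p,r,s}
  {p,q}  = ᶜ of {r,s}
  {q,s}  = ᶜ of {p,r}
  [16 total]
Step 4 adds nothing — fixpoint reached.

|σ(𝒞)| = 16.  σ(𝒞) = { {}, {p}, {q}, {r}, {s}, {p,q}, {p,r}, {p,s}, {q,r}, {q,s}, {r,s}, {p,q,r}, {p,q,s}, {p,r,s}, {q,r,s}, Ω }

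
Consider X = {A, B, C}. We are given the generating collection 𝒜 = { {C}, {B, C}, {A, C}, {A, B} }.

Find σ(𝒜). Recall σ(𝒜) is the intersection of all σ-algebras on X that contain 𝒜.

Seed the family with 𝒜 together with ∅ and X: { ∅, {C}, {A, B}, {A, C}, {B, C}, X }.
Step 1: +2 →
  {A}  = X∖{B, C}
  {B}  = X∖{A, C}
  |family| = 8
Step 2: stable.

Therefore σ(𝒜) = { ∅, {A}, {B}, {C}, {A, B}, {A, C}, {B, C}, X } (|σ(𝒜)| = 8).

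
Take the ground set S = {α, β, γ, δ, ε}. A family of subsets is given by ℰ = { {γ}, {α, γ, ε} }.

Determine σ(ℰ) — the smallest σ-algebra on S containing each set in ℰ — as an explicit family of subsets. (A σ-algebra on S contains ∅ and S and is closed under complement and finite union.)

|σ(ℰ)| = 8.  σ(ℰ) = { {}, {γ}, {α, ε}, {β, δ}, {α, γ, ε}, {β, γ, δ}, {α, β, δ, ε}, S }

Working:
Initial family (4 sets): { {}, {γ}, {α, γ, ε}, S }.
Round 1: +2 →
  {β, δ}  = {α, γ, ε}ᶜ
  {α, β, δ, ε}  = {γ}ᶜ
  |family| = 6
Round 2: +1 →
  {β, γ, δ}  = {γ} ∪ {β, δ}
  |family| = 7
Round 3 (1 new):
  {α, ε}  = {β, γ, δ}ᶜ
  |family| = 8
Round 4: no new sets; the family is a σ-algebra.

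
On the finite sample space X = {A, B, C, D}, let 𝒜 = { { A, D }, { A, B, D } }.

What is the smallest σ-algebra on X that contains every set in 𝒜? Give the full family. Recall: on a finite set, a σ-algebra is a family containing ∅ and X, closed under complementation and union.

Take S₀ = 𝒜 ∪ {∅, X} = { {}, { A, D }, { A, B, D }, X }.
Round 1 (2 new):
  { C }  = ᶜ of { A, B, D }
  { B, C }  = ᶜ of { A, D }
Round 2. New:
  { A, C, D }  = { C } ∪ { A, D }
Round 3 adds 1:
  { B }  = ᶜ of { A, C, D }
Round 4: no new sets; the family is a σ-algebra.

σ(𝒜) = { {}, { B }, { C }, { A, D }, { B, C }, { A, B, D }, { A, C, D }, X }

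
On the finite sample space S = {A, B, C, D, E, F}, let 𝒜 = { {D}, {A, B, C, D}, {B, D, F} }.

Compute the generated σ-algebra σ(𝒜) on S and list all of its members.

|σ(𝒜)| = 32.  σ(𝒜) = { {}, {B}, {D}, {E}, {F}, {A, C}, {B, D}, {B, E}, {B, F}, {D, E}, {D, F}, {E, F}, {A, B, C}, {A, C, D}, {A, C, E}, {A, C, F}, {B, D, E}, {B, D, F}, {B, E, F}, {D, E, F}, {A, B, C, D}, {A, B, C, E}, {A, B, C, F}, {A, C, D, E}, {A, C, D, F}, {A, C, E, F}, {B, D, E, F}, {A, B, C, D, E}, {A, B, C, D, F}, {A, B, C, E, F}, {A, C, D, E, F}, S }

Check:
Seed the family with 𝒜 together with ∅ and S: { {}, {D}, {B, D, F}, {A, B, C, D}, S }.
Round 1: +4 →
  {E, F}  = S∖{A, B, C, D}
  {A, C, E}  = S∖{B, D, F}
  {A, B, C, D, F}  = {B, D, F} ∪ {A, B, C, D}
  {A, B, C, E, F}  = S∖{D}
  — 9 sets.
Round 2: +6 →
  {E}  = S∖{A, B, C, D, F}
  {D, E, F}  = {E, F} ∪ {D}
  {A, C, D, E}  = {A, C, E} ∪ {D}
  {A, C, E, F}  = {E, F} ∪ {A, C, E}
  {B, D, E, F}  = {B, D, F} ∪ {E, F}
  {A, B, C, D, E}  = {A, C, E} ∪ {A, B, C, D}
  — 15 sets.
Round 3: 7 new —
  {F}  = S∖{A, B, C, D, E}
  {A, C}  = S∖{B, D, E, F}
  {B, D}  = S∖{A, C, E, F}
  {B, F}  = S∖{A, C, D, E}
  {D, E}  = {D} ∪ {E}
  {A, B, C}  = S∖{D, E, F}
  {A, C, D, E, F}  = {A, C, E, F} ∪ {A, C, D, E}
  — 22 sets.
Round 4: +8 →
  {B}  = S∖{A, C, D, E, F}
  {D, F}  = {F} ∪ {D}
  {A, C, D}  = {A, C} ∪ {D}
  {A, C, F}  = {A, C} ∪ {F}
  {B, D, E}  = {D, E} ∪ {B, D}
  {B, E, F}  = {E, F} ∪ {B, F}
  {A, B, C, E}  = {A, C, E} ∪ {A, B, C}
  {A, B, C, F}  = S∖{D, E}
  — 30 sets.
Round 5: +2 →
  {B, E}  = {B} ∪ {E}
  {A, C, D, F}  = {A, C, F} ∪ {A, C, D}
  — 32 sets.
Round 6 adds nothing — fixpoint reached.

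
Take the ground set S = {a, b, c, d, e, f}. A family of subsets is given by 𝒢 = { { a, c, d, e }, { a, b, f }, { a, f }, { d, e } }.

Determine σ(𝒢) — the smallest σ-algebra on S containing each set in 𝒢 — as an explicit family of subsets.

Begin from { {  }, { a, f }, { d, e }, { a, b, f }, { a, c, d, e }, S } (that is, 𝒢 plus ∅ and S).
Step 1: +7 →
  { b, f }  = S∖{ a, c, d, e }
  { c, d, e }  = S∖{ a, b, f }
  { a, b, c, f }  = S∖{ d, e }
  { a, d, e, f }  = { d, e } ∪ { a, f }
  { b, c, d, e }  = S∖{ a, f }
  { a, b, d, e, f }  = { d, e } ∪ { a, b, f }
  { a, c, d, e, f }  = { a, c, d, e } ∪ { a, f }
Step 2 (6 new):
  { b }  = S∖{ a, c, d, e, f }
  { c }  = S∖{ a, b, d, e, f }
  { b, c }  = S∖{ a, d, e, f }
  { b, d, e, f }  = { b, f } ∪ { d, e }
  { a, b, c, d, e }  = { b, c, d, e } ∪ { a, c, d, e }
  { b, c, d, e, f }  = { c, d, e } ∪ { b, f }
Step 3: 6 new —
  { a }  = S∖{ b, c, d, e, f }
  { f }  = S∖{ a, b, c, d, e }
  { a, c }  = S∖{ b, d, e, f }
  { a, c, f }  = { a, f } ∪ { c }
  { b, c, f }  = { b, f } ∪ { c }
  { b, d, e }  = { b } ∪ { d, e }
Step 4: +7 →
  { a, b }  = { b } ∪ { a }
  { c, f }  = { f } ∪ { c }
  { a, b, c }  = { b } ∪ { a, c }
  { a, d, e }  = S∖{ b, c, f }
  { d, e, f }  = { f } ∪ { d, e }
  { a, b, d, e }  = { b, d, e } ∪ { a }
  { c, d, e, f }  = { c, d, e } ∪ { f }
Step 5: closed — nothing new.

σ(𝒢) = { {  }, { a }, { b }, { c }, { f }, { a, b }, { a, c }, { a, f }, { b, c }, { b, f }, { c, f }, { d, e }, { a, b, c }, { a, b, f }, { a, c, f }, { a, d, e }, { b, c, f }, { b, d, e }, { c, d, e }, { d, e, f }, { a, b, c, f }, { a, b, d, e }, { a, c, d, e }, { a, d, e, f }, { b, c, d, e }, { b, d, e, f }, { c, d, e, f }, { a, b, c, d, e }, { a, b, d, e, f }, { a, c, d, e, f }, { b, c, d, e, f }, S }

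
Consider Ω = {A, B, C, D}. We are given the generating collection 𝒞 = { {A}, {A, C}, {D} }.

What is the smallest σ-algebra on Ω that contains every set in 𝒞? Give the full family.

Start: 𝒞 ∪ {∅, Ω} = { {}, {A}, {D}, {A, C}, Ω }.
Pass 1: 5 new —
  {A, D}  = {D} ∪ {A}
  {B, D}  = complement {A, C}
  {A, B, C}  = complement {D}
  {A, C, D}  = {A, C} ∪ {D}
  {B, C, D}  = complement {A}
Pass 2 (3 new):
  {B}  = complement {A, C, D}
  {B, C}  = complement {A, D}
  {A, B, D}  = {A, D} ∪ {B, D}
Pass 3 adds 2:
  {C}  = complement {A, B, D}
  {A, B}  = {B} ∪ {A}
Pass 4: 1 new —
  {C, D}  = complement {A, B}
Pass 5: closed — nothing new.

Therefore σ(𝒞) = { {}, {A}, {B}, {C}, {D}, {A, B}, {A, C}, {A, D}, {B, C}, {B, D}, {C, D}, {A, B, C}, {A, B, D}, {A, C, D}, {B, C, D}, Ω } (|σ(𝒞)| = 16).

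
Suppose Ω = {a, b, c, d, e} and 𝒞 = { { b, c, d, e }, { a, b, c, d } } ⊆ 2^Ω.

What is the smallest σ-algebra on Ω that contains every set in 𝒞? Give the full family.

Begin from { ∅, { a, b, c, d }, { b, c, d, e }, Ω } (that is, 𝒞 plus ∅ and Ω).
Step 1 (2 new):
  { a }  = { b, c, d, e }ᶜ
  { e }  = { a, b, c, d }ᶜ
Step 2: 1 new —
  { a, e }  = { e } ∪ { a }
Step 3 adds 1:
  { b, c, d }  = { a, e }ᶜ
Step 4: closed — nothing new.

Hence σ(𝒞) has 8 members: { ∅, { a }, { e }, { a, e }, { b, c, d }, { a, b, c, d }, { b, c, d, e }, Ω }.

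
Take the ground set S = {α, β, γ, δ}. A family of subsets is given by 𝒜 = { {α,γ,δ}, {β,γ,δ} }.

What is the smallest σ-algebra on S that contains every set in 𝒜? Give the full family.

Take S₀ = 𝒜 ∪ {∅, S} = { {}, {α,γ,δ}, {β,γ,δ}, S }.
Step 1: +2 →
  {α}  = complement {β,γ,δ}
  {β}  = complement {α,γ,δ}
  (now 6)
Step 2 (1 new):
  {α,β}  = {β} ∪ {α}
  (now 7)
Step 3: 1 new —
  {γ,δ}  = complement {α,β}
  (now 8)
Step 4: already closed under ᶜ and ∪.

σ(𝒜) = { {}, {α}, {β}, {α,β}, {γ,δ}, {α,γ,δ}, {β,γ,δ}, S }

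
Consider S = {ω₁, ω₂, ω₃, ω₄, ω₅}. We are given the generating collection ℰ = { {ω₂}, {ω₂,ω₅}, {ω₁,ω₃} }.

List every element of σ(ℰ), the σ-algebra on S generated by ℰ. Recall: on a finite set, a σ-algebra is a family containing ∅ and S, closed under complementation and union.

Take S₀ = ℰ ∪ {∅, S} = { ∅, {ω₂}, {ω₁,ω₃}, {ω₂,ω₅}, S }.
Round 1: +5 →
  {ω₁,ω₂,ω₃}  = {ω₁,ω₃} ∪ {ω₂}
  {ω₁,ω₃,ω₄}  = S∖{ω₂,ω₅}
  {ω₂,ω₄,ω₅}  = S∖{ω₁,ω₃}
  {ω₁,ω₂,ω₃,ω₅}  = {ω₂,ω₅} ∪ {ω₁,ω₃}
  {ω₁,ω₃,ω₄,ω₅}  = S∖{ω₂}
  — 10 sets.
Round 2: 3 new —
  {ω₄}  = S∖{ω₁,ω₂,ω₃,ω₅}
  {ω₄,ω₅}  = S∖{ω₁,ω₂,ω₃}
  {ω₁,ω₂,ω₃,ω₄}  = {ω₁,ω₂,ω₃} ∪ {ω₁,ω₃,ω₄}
  — 13 sets.
Round 3: 2 new —
  {ω₅}  = S∖{ω₁,ω₂,ω₃,ω₄}
  {ω₂,ω₄}  = {ω₄} ∪ {ω₂}
  — 15 sets.
Round 4: +1 →
  {ω₁,ω₃,ω₅}  = S∖{ω₂,ω₄}
  — 16 sets.
After Round 5 the family is unchanged; done.

Hence σ(ℰ) has 16 members: { ∅, {ω₂}, {ω₄}, {ω₅}, {ω₁,ω₃}, {ω₂,ω₄}, {ω₂,ω₅}, {ω₄,ω₅}, {ω₁,ω₂,ω₃}, {ω₁,ω₃,ω₄}, {ω₁,ω₃,ω₅}, {ω₂,ω₄,ω₅}, {ω₁,ω₂,ω₃,ω₄}, {ω₁,ω₂,ω₃,ω₅}, {ω₁,ω₃,ω₄,ω₅}, S }.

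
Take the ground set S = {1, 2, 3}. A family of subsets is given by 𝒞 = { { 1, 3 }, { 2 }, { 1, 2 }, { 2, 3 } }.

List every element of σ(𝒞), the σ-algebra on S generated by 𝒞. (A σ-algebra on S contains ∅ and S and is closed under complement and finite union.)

Answer: σ(𝒞) = { {}, { 1 }, { 2 }, { 3 }, { 1, 2 }, { 1, 3 }, { 2, 3 }, S }

Working:
Start: 𝒞 ∪ {∅, S} = { {}, { 2 }, { 1, 2 }, { 1, 3 }, { 2, 3 }, S }.
Iteration 1 adds 2:
  { 1 }  = S∖{ 2, 3 }
  { 3 }  = S∖{ 1, 2 }
  (now 8)
Iteration 2: closed — nothing new.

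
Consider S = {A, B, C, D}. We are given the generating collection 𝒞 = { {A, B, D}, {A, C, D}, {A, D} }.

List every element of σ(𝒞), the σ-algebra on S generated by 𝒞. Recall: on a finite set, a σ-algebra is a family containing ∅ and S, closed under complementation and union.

σ(𝒞) (8 sets): { {}, {B}, {C}, {A, D}, {B, C}, {A, B, D}, {A, C, D}, S }

Check:
Take S₀ = 𝒞 ∪ {∅, S} = { {}, {A, D}, {A, B, D}, {A, C, D}, S }.
Round 1. New:
  {B}  = complement {A, C, D}
  {C}  = complement {A, B, D}
  {B, C}  = complement {A, D}
  — 8 sets.
Round 2: closed — nothing new.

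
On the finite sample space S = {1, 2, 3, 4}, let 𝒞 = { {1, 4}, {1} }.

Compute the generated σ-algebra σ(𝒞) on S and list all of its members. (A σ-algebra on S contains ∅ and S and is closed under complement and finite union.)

Seed the family with 𝒞 together with ∅ and S: { ∅, {1}, {1, 4}, S }.
Step 1 adds 2:
  {2, 3}  = ᶜ of {1, 4}
  {2, 3, 4}  = ᶜ of {1}
  [6 total]
Step 2: 1 new —
  {1, 2, 3}  = {2, 3} ∪ {1}
  [7 total]
Step 3: 1 new —
  {4}  = ᶜ of {1, 2, 3}
  [8 total]
Step 4 adds nothing — fixpoint reached.

Therefore σ(𝒞) = { ∅, {1}, {4}, {1, 4}, {2, 3}, {1, 2, 3}, {2, 3, 4}, S } (|σ(𝒞)| = 8).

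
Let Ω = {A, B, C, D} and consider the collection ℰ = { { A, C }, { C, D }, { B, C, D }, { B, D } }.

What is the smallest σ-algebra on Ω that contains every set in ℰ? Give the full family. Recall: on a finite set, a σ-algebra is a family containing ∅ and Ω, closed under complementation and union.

σ(ℰ) = { {  }, { A }, { B }, { C }, { D }, { A, B }, { A, C }, { A, D }, { B, C }, { B, D }, { C, D }, { A, B, C }, { A, B, D }, { A, C, D }, { B, C, D }, Ω }

Derivation:
Start: ℰ ∪ {∅, Ω} = { {  }, { A, C }, { B, D }, { C, D }, { B, C, D }, Ω }.
Pass 1: +3 →
  { A }  = Ω∖{ B, C, D }
  { A, B }  = Ω∖{ C, D }
  { A, C, D }  = { C, D } ∪ { A, C }
  |family| = 9
Pass 2. New:
  { B }  = Ω∖{ A, C, D }
  { A, B, C }  = { A, B } ∪ { A, C }
  { A, B, D }  = { A, B } ∪ { B, D }
  |family| = 12
Pass 3 (2 new):
  { C }  = Ω∖{ A, B, D }
  { D }  = Ω∖{ A, B, C }
  |family| = 14
Pass 4. New:
  { A, D }  = { D } ∪ { A }
  { B, C }  = { C } ∪ { B }
  |family| = 16
Pass 5 adds nothing — fixpoint reached.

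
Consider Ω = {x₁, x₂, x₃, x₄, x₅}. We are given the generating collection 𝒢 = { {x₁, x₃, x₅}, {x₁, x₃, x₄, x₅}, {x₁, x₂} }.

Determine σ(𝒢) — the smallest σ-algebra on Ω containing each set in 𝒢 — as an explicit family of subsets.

Seed the family with 𝒢 together with ∅ and Ω: { ∅, {x₁, x₂}, {x₁, x₃, x₅}, {x₁, x₃, x₄, x₅}, Ω }.
Round 1 adds 4:
  {x₂}  = {x₁, x₃, x₄, x₅}ᶜ
  {x₂, x₄}  = {x₁, x₃, x₅}ᶜ
  {x₃, x₄, x₅}  = {x₁, x₂}ᶜ
  {x₁, x₂, x₃, x₅}  = {x₁, x₂} ∪ {x₁, x₃, x₅}
  (now 9)
Round 2: 3 new —
  {x₄}  = {x₁, x₂, x₃, x₅}ᶜ
  {x₁, x₂, x₄}  = {x₁, x₂} ∪ {x₂, x₄}
  {x₂, x₃, x₄, x₅}  = {x₃, x₄, x₅} ∪ {x₂}
  (now 12)
Round 3: 2 new —
  {x₁}  = {x₂, x₃, x₄, x₅}ᶜ
  {x₃, x₅}  = {x₁, x₂, x₄}ᶜ
  (now 14)
Round 4 adds 2:
  {x₁, x₄}  = {x₄} ∪ {x₁}
  {x₂, x₃, x₅}  = {x₂} ∪ {x₃, x₅}
  (now 16)
Round 5 adds nothing — fixpoint reached.

Hence σ(𝒢) has 16 members: { ∅, {x₁}, {x₂}, {x₄}, {x₁, x₂}, {x₁, x₄}, {x₂, x₄}, {x₃, x₅}, {x₁, x₂, x₄}, {x₁, x₃, x₅}, {x₂, x₃, x₅}, {x₃, x₄, x₅}, {x₁, x₂, x₃, x₅}, {x₁, x₃, x₄, x₅}, {x₂, x₃, x₄, x₅}, Ω }.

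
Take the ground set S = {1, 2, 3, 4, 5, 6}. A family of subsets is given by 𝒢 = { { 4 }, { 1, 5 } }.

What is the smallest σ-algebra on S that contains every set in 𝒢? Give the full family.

σ(𝒢) (8 sets): { {}, { 4 }, { 1, 5 }, { 1, 4, 5 }, { 2, 3, 6 }, { 2, 3, 4, 6 }, { 1, 2, 3, 5, 6 }, S }

Check:
Seed the family with 𝒢 together with ∅ and S: { {}, { 4 }, { 1, 5 }, S }.
Step 1: +3 →
  { 1, 4, 5 }  = { 4 } ∪ { 1, 5 }
  { 2, 3, 4, 6 }  = ᶜ of { 1, 5 }
  { 1, 2, 3, 5, 6 }  = ᶜ of { 4 }
  (now 7)
Step 2 adds 1:
  { 2, 3, 6 }  = ᶜ of { 1, 4, 5 }
  (now 8)
Step 3: closed — nothing new.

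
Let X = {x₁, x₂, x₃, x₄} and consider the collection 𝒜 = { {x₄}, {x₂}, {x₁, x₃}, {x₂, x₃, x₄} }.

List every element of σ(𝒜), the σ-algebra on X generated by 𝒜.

|σ(𝒜)| = 16.  σ(𝒜) = { ∅, {x₁}, {x₂}, {x₃}, {x₄}, {x₁, x₂}, {x₁, x₃}, {x₁, x₄}, {x₂, x₃}, {x₂, x₄}, {x₃, x₄}, {x₁, x₂, x₃}, {x₁, x₂, x₄}, {x₁, x₃, x₄}, {x₂, x₃, x₄}, X }

Check:
Start: 𝒜 ∪ {∅, X} = { ∅, {x₂}, {x₄}, {x₁, x₃}, {x₂, x₃, x₄}, X }.
Pass 1: 4 new —
  {x₁}  = {x₂, x₃, x₄}ᶜ
  {x₂, x₄}  = {x₁, x₃}ᶜ
  {x₁, x₂, x₃}  = {x₄}ᶜ
  {x₁, x₃, x₄}  = {x₂}ᶜ
  — 10 sets.
Pass 2: +3 →
  {x₁, x₂}  = {x₂} ∪ {x₁}
  {x₁, x₄}  = {x₄} ∪ {x₁}
  {x₁, x₂, x₄}  = {x₂, x₄} ∪ {x₁}
  — 13 sets.
Pass 3: +3 →
  {x₃}  = {x₁, x₂, x₄}ᶜ
  {x₂, x₃}  = {x₁, x₄}ᶜ
  {x₃, x₄}  = {x₁, x₂}ᶜ
  — 16 sets.
Pass 4: already closed under ᶜ and ∪.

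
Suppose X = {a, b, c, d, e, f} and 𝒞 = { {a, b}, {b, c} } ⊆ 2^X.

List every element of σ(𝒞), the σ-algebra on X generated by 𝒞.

Start: 𝒞 ∪ {∅, X} = { {}, {a, b}, {b, c}, X }.
Pass 1. New:
  {a, b, c}  = {a, b} ∪ {b, c}
  {a, d, e, f}  = ᶜ of {b, c}
  {c, d, e, f}  = ᶜ of {a, b}
  — 7 sets.
Pass 2: 4 new —
  {d, e, f}  = ᶜ of {a, b, c}
  {a, b, d, e, f}  = {a, b} ∪ {a, d, e, f}
  {a, c, d, e, f}  = {c, d, e, f} ∪ {a, d, e, f}
  {b, c, d, e, f}  = {b, c} ∪ {c, d, e, f}
  — 11 sets.
Pass 3: +3 →
  {a}  = ᶜ of {b, c, d, e, f}
  {b}  = ᶜ of {a, c, d, e, f}
  {c}  = ᶜ of {a, b, d, e, f}
  — 14 sets.
Pass 4: 2 new —
  {a, c}  = {c} ∪ {a}
  {b, d, e, f}  = {b} ∪ {d, e, f}
  — 16 sets.
After Pass 5 the family is unchanged; done.

|σ(𝒞)| = 16.  σ(𝒞) = { {}, {a}, {b}, {c}, {a, b}, {a, c}, {b, c}, {a, b, c}, {d, e, f}, {a, d, e, f}, {b, d, e, f}, {c, d, e, f}, {a, b, d, e, f}, {a, c, d, e, f}, {b, c, d, e, f}, X }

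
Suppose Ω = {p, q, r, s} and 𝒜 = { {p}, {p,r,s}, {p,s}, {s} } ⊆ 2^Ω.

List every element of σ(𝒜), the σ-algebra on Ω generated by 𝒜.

Answer: σ(𝒜) = { ∅, {p}, {q}, {r}, {s}, {p,q}, {p,r}, {p,s}, {q,r}, {q,s}, {r,s}, {p,q,r}, {p,q,s}, {p,r,s}, {q,r,s}, Ω }

Check:
Start: 𝒜 ∪ {∅, Ω} = { ∅, {p}, {s}, {p,s}, {p,r,s}, Ω }.
Pass 1: 4 new —
  {q}  = {p,r,s}ᶜ
  {q,r}  = {p,s}ᶜ
  {p,q,r}  = {s}ᶜ
  {q,r,s}  = {p}ᶜ
  [10 total]
Pass 2 adds 3:
  {p,q}  = {q} ∪ {p}
  {q,s}  = {q} ∪ {s}
  {p,q,s}  = {q} ∪ {p,s}
  [13 total]
Pass 3 (3 new):
  {r}  = {p,q,s}ᶜ
  {p,r}  = {q,s}ᶜ
  {r,s}  = {p,q}ᶜ
  [16 total]
Pass 4: stable.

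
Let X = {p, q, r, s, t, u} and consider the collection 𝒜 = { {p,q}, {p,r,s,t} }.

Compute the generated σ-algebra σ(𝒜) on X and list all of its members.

Answer: σ(𝒜) = { {}, {p}, {q}, {u}, {p,q}, {p,u}, {q,u}, {p,q,u}, {r,s,t}, {p,r,s,t}, {q,r,s,t}, {r,s,t,u}, {p,q,r,s,t}, {p,r,s,t,u}, {q,r,s,t,u}, X }

Check:
Start: 𝒜 ∪ {∅, X} = { {}, {p,q}, {p,r,s,t}, X }.
Iteration 1: 3 new —
  {q,u}  = {p,r,s,t}ᶜ
  {r,s,t,u}  = {p,q}ᶜ
  {p,q,r,s,t}  = {p,q} ∪ {p,r,s,t}
  — 7 sets.
Iteration 2: +4 →
  {u}  = {p,q,r,s,t}ᶜ
  {p,q,u}  = {p,q} ∪ {q,u}
  {p,r,s,t,u}  = {p,r,s,t} ∪ {r,s,t,u}
  {q,r,s,t,u}  = {r,s,t,u} ∪ {q,u}
  — 11 sets.
Iteration 3: 3 new —
  {p}  = {q,r,s,t,u}ᶜ
  {q}  = {p,r,s,t,u}ᶜ
  {r,s,t}  = {p,q,u}ᶜ
  — 14 sets.
Iteration 4 (2 new):
  {p,u}  = {u} ∪ {p}
  {q,r,s,t}  = {r,s,t} ∪ {q}
  — 16 sets.
Iteration 5 adds nothing — fixpoint reached.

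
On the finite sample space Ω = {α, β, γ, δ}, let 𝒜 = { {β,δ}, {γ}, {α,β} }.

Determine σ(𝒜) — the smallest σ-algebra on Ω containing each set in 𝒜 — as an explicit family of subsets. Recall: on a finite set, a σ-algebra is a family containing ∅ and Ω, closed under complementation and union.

σ(𝒜) (16 sets): { {}, {α}, {β}, {γ}, {δ}, {α,β}, {α,γ}, {α,δ}, {β,γ}, {β,δ}, {γ,δ}, {α,β,γ}, {α,β,δ}, {α,γ,δ}, {β,γ,δ}, Ω }

Working:
Seed the family with 𝒜 together with ∅ and Ω: { {}, {γ}, {α,β}, {β,δ}, Ω }.
Pass 1: 5 new —
  {α,γ}  = Ω∖{β,δ}
  {γ,δ}  = Ω∖{α,β}
  {α,β,γ}  = {γ} ∪ {α,β}
  {α,β,δ}  = Ω∖{γ}
  {β,γ,δ}  = {γ} ∪ {β,δ}
  [10 total]
Pass 2: 3 new —
  {α}  = Ω∖{β,γ,δ}
  {δ}  = Ω∖{α,β,γ}
  {α,γ,δ}  = {γ,δ} ∪ {α,γ}
  [13 total]
Pass 3. New:
  {β}  = Ω∖{α,γ,δ}
  {α,δ}  = {δ} ∪ {α}
  [15 total]
Pass 4: +1 →
  {β,γ}  = Ω∖{α,δ}
  [16 total]
Pass 5: already closed under ᶜ and ∪.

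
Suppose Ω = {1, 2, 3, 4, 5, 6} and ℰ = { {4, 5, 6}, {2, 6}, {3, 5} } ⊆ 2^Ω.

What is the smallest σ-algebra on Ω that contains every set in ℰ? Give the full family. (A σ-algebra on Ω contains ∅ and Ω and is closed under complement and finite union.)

Initial family (5 sets): { {}, {2, 6}, {3, 5}, {4, 5, 6}, Ω }.
Step 1: +6 →
  {1, 2, 3}  = {4, 5, 6}ᶜ
  {1, 2, 4, 6}  = {3, 5}ᶜ
  {1, 3, 4, 5}  = {2, 6}ᶜ
  {2, 3, 5, 6}  = {3, 5} ∪ {2, 6}
  {2, 4, 5, 6}  = {2, 6} ∪ {4, 5, 6}
  {3, 4, 5, 6}  = {3, 5} ∪ {4, 5, 6}
Step 2: +11 →
  {1, 2}  = {3, 4, 5, 6}ᶜ
  {1, 3}  = {2, 4, 5, 6}ᶜ
  {1, 4}  = {2, 3, 5, 6}ᶜ
  {1, 2, 3, 5}  = {1, 2, 3} ∪ {3, 5}
  {1, 2, 3, 6}  = {1, 2, 3} ∪ {2, 6}
  {1, 2, 3, 4, 5}  = {1, 2, 3} ∪ {1, 3, 4, 5}
  {1, 2, 3, 4, 6}  = {1, 2, 4, 6} ∪ {1, 2, 3}
  {1, 2, 3, 5, 6}  = {1, 2, 3} ∪ {2, 3, 5, 6}
  {1, 2, 4, 5, 6}  = {1, 2, 4, 6} ∪ {2, 4, 5, 6}
  {1, 3, 4, 5, 6}  = {3, 4, 5, 6} ∪ {1, 3, 4, 5}
  {2, 3, 4, 5, 6}  = {3, 4, 5, 6} ∪ {2, 6}
Step 3 (14 new):
  {1}  = {2, 3, 4, 5, 6}ᶜ
  {2}  = {1, 3, 4, 5, 6}ᶜ
  {3}  = {1, 2, 4, 5, 6}ᶜ
  {4}  = {1, 2, 3, 5, 6}ᶜ
  {5}  = {1, 2, 3, 4, 6}ᶜ
  {6}  = {1, 2, 3, 4, 5}ᶜ
  {4, 5}  = {1, 2, 3, 6}ᶜ
  {4, 6}  = {1, 2, 3, 5}ᶜ
  {1, 2, 4}  = {1, 4} ∪ {1, 2}
  {1, 2, 6}  = {1, 2} ∪ {2, 6}
  {1, 3, 4}  = {1, 4} ∪ {1, 3}
  {1, 3, 5}  = {1, 3} ∪ {3, 5}
  {1, 2, 3, 4}  = {1, 4} ∪ {1, 2, 3}
  {1, 4, 5, 6}  = {1, 4} ∪ {4, 5, 6}
Step 4: 24 new —
  {1, 5}  = {1} ∪ {5}
  {1, 6}  = {1} ∪ {6}
  {2, 3}  = {1, 4, 5, 6}ᶜ
  {2, 4}  = {2} ∪ {4}
  {2, 5}  = {2} ∪ {5}
  {3, 4}  = {3} ∪ {4}
  {3, 6}  = {6} ∪ {3}
  {5, 6}  = {1, 2, 3, 4}ᶜ
  {1, 2, 5}  = {1, 2} ∪ {5}
  {1, 3, 6}  = {6} ∪ {1, 3}
  {1, 4, 5}  = {1} ∪ {4, 5}
  {1, 4, 6}  = {1} ∪ {4, 6}
  {2, 3, 5}  = {2} ∪ {3, 5}
  {2, 3, 6}  = {2, 6} ∪ {3}
  {2, 4, 5}  = {2} ∪ {4, 5}
  {2, 4, 6}  = {1, 3, 5}ᶜ
  {2, 5, 6}  = {1, 3, 4}ᶜ
  {3, 4, 5}  = {1, 2, 6}ᶜ
  {3, 4, 6}  = {3} ∪ {4, 6}
  {3, 5, 6}  = {1, 2, 4}ᶜ
  {1, 2, 4, 5}  = {1, 2} ∪ {4, 5}
  {1, 2, 5, 6}  = {5} ∪ {1, 2, 6}
  {1, 3, 4, 6}  = {6} ∪ {1, 3, 4}
  {1, 3, 5, 6}  = {1, 3, 5} ∪ {6}
Step 5: +4 →
  {1, 5, 6}  = {5, 6} ∪ {1, 6}
  {2, 3, 4}  = {3, 4} ∪ {2}
  {2, 3, 4, 5}  = {1, 6}ᶜ
  {2, 3, 4, 6}  = {1, 5}ᶜ
Step 6: closed — nothing new.

σ(ℰ) = { {}, {1}, {2}, {3}, {4}, {5}, {6}, {1, 2}, {1, 3}, {1, 4}, {1, 5}, {1, 6}, {2, 3}, {2, 4}, {2, 5}, {2, 6}, {3, 4}, {3, 5}, {3, 6}, {4, 5}, {4, 6}, {5, 6}, {1, 2, 3}, {1, 2, 4}, {1, 2, 5}, {1, 2, 6}, {1, 3, 4}, {1, 3, 5}, {1, 3, 6}, {1, 4, 5}, {1, 4, 6}, {1, 5, 6}, {2, 3, 4}, {2, 3, 5}, {2, 3, 6}, {2, 4, 5}, {2, 4, 6}, {2, 5, 6}, {3, 4, 5}, {3, 4, 6}, {3, 5, 6}, {4, 5, 6}, {1, 2, 3, 4}, {1, 2, 3, 5}, {1, 2, 3, 6}, {1, 2, 4, 5}, {1, 2, 4, 6}, {1, 2, 5, 6}, {1, 3, 4, 5}, {1, 3, 4, 6}, {1, 3, 5, 6}, {1, 4, 5, 6}, {2, 3, 4, 5}, {2, 3, 4, 6}, {2, 3, 5, 6}, {2, 4, 5, 6}, {3, 4, 5, 6}, {1, 2, 3, 4, 5}, {1, 2, 3, 4, 6}, {1, 2, 3, 5, 6}, {1, 2, 4, 5, 6}, {1, 3, 4, 5, 6}, {2, 3, 4, 5, 6}, Ω }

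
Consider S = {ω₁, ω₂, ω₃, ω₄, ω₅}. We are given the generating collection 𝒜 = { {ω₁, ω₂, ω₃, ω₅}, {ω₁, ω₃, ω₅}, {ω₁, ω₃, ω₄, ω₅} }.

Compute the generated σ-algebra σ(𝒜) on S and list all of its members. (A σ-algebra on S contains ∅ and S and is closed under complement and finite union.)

Seed the family with 𝒜 together with ∅ and S: { {}, {ω₁, ω₃, ω₅}, {ω₁, ω₂, ω₃, ω₅}, {ω₁, ω₃, ω₄, ω₅}, S }.
Pass 1: 3 new —
  {ω₂}  = {ω₁, ω₃, ω₄, ω₅}ᶜ
  {ω₄}  = {ω₁, ω₂, ω₃, ω₅}ᶜ
  {ω₂, ω₄}  = {ω₁, ω₃, ω₅}ᶜ
  (now 8)
Pass 2: closed — nothing new.

|σ(𝒜)| = 8.  σ(𝒜) = { {}, {ω₂}, {ω₄}, {ω₂, ω₄}, {ω₁, ω₃, ω₅}, {ω₁, ω₂, ω₃, ω₅}, {ω₁, ω₃, ω₄, ω₅}, S }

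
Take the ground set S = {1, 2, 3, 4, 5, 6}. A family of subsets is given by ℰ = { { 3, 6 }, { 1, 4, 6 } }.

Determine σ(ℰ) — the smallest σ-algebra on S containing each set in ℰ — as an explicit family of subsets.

Seed the family with ℰ together with ∅ and S: { {  }, { 3, 6 }, { 1, 4, 6 }, S }.
Round 1 adds 3:
  { 2, 3, 5 }  = { 1, 4, 6 }ᶜ
  { 1, 2, 4, 5 }  = { 3, 6 }ᶜ
  { 1, 3, 4, 6 }  = { 3, 6 } ∪ { 1, 4, 6 }
  — 7 sets.
Round 2: 4 new —
  { 2, 5 }  = { 1, 3, 4, 6 }ᶜ
  { 2, 3, 5, 6 }  = { 2, 3, 5 } ∪ { 3, 6 }
  { 1, 2, 3, 4, 5 }  = { 2, 3, 5 } ∪ { 1, 2, 4, 5 }
  { 1, 2, 4, 5, 6 }  = { 1, 4, 6 } ∪ { 1, 2, 4, 5 }
  — 11 sets.
Round 3. New:
  { 3 }  = { 1, 2, 4, 5, 6 }ᶜ
  { 6 }  = { 1, 2, 3, 4, 5 }ᶜ
  { 1, 4 }  = { 2, 3, 5, 6 }ᶜ
  — 14 sets.
Round 4 adds 2:
  { 1, 3, 4 }  = { 3 } ∪ { 1, 4 }
  { 2, 5, 6 }  = { 2, 5 } ∪ { 6 }
  — 16 sets.
Round 5: stable.

σ(ℰ) = { {  }, { 3 }, { 6 }, { 1, 4 }, { 2, 5 }, { 3, 6 }, { 1, 3, 4 }, { 1, 4, 6 }, { 2, 3, 5 }, { 2, 5, 6 }, { 1, 2, 4, 5 }, { 1, 3, 4, 6 }, { 2, 3, 5, 6 }, { 1, 2, 3, 4, 5 }, { 1, 2, 4, 5, 6 }, S }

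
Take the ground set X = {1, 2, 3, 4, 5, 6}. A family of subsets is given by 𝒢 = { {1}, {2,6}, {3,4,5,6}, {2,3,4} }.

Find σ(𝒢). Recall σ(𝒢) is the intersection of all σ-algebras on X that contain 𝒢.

Take S₀ = 𝒢 ∪ {∅, X} = { {}, {1}, {2,6}, {2,3,4}, {3,4,5,6}, X }.
Pass 1. New:
  {1,2}  = {3,4,5,6}ᶜ
  {1,2,6}  = {2,6} ∪ {1}
  {1,5,6}  = {2,3,4}ᶜ
  {1,2,3,4}  = {2,3,4} ∪ {1}
  {1,3,4,5}  = {2,6}ᶜ
  {2,3,4,6}  = {2,3,4} ∪ {2,6}
  {1,3,4,5,6}  = {3,4,5,6} ∪ {1}
  {2,3,4,5,6}  = {1}ᶜ
  |family| = 14
Pass 2: 7 new —
  {2}  = {1,3,4,5,6}ᶜ
  {1,5}  = {2,3,4,6}ᶜ
  {5,6}  = {1,2,3,4}ᶜ
  {3,4,5}  = {1,2,6}ᶜ
  {1,2,5,6}  = {1,2} ∪ {1,5,6}
  {1,2,3,4,5}  = {2,3,4} ∪ {1,3,4,5}
  {1,2,3,4,6}  = {2,3,4} ∪ {1,2,6}
  |family| = 21
Pass 3: +6 →
  {5}  = {1,2,3,4,6}ᶜ
  {6}  = {1,2,3,4,5}ᶜ
  {3,4}  = {1,2,5,6}ᶜ
  {1,2,5}  = {2} ∪ {1,5}
  {2,5,6}  = {5,6} ∪ {2}
  {2,3,4,5}  = {3,4,5} ∪ {2}
  |family| = 27
Pass 4 (4 new):
  {1,6}  = {2,3,4,5}ᶜ
  {2,5}  = {2} ∪ {5}
  {1,3,4}  = {2,5,6}ᶜ
  {3,4,6}  = {1,2,5}ᶜ
  |family| = 31
Pass 5: 1 new —
  {1,3,4,6}  = {2,5}ᶜ
  |family| = 32
Pass 6: no new sets; the family is a σ-algebra.

Therefore σ(𝒢) = { {}, {1}, {2}, {5}, {6}, {1,2}, {1,5}, {1,6}, {2,5}, {2,6}, {3,4}, {5,6}, {1,2,5}, {1,2,6}, {1,3,4}, {1,5,6}, {2,3,4}, {2,5,6}, {3,4,5}, {3,4,6}, {1,2,3,4}, {1,2,5,6}, {1,3,4,5}, {1,3,4,6}, {2,3,4,5}, {2,3,4,6}, {3,4,5,6}, {1,2,3,4,5}, {1,2,3,4,6}, {1,3,4,5,6}, {2,3,4,5,6}, X } (|σ(𝒢)| = 32).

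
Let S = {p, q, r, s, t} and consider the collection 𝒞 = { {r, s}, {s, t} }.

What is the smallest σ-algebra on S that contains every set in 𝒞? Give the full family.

|σ(𝒞)| = 16.  σ(𝒞) = { {}, {r}, {s}, {t}, {p, q}, {r, s}, {r, t}, {s, t}, {p, q, r}, {p, q, s}, {p, q, t}, {r, s, t}, {p, q, r, s}, {p, q, r, t}, {p, q, s, t}, S }

Working:
Take S₀ = 𝒞 ∪ {∅, S} = { {}, {r, s}, {s, t}, S }.
Pass 1 adds 3:
  {p, q, r}  = {s, t}ᶜ
  {p, q, t}  = {r, s}ᶜ
  {r, s, t}  = {s, t} ∪ {r, s}
Pass 2 (4 new):
  {p, q}  = {r, s, t}ᶜ
  {p, q, r, s}  = {r, s} ∪ {p, q, r}
  {p, q, r, t}  = {p, q, t} ∪ {p, q, r}
  {p, q, s, t}  = {s, t} ∪ {p, q, t}
Pass 3. New:
  {r}  = {p, q, s, t}ᶜ
  {s}  = {p, q, r, t}ᶜ
  {t}  = {p, q, r, s}ᶜ
Pass 4. New:
  {r, t}  = {r} ∪ {t}
  {p, q, s}  = {p, q} ∪ {s}
Pass 5: stable.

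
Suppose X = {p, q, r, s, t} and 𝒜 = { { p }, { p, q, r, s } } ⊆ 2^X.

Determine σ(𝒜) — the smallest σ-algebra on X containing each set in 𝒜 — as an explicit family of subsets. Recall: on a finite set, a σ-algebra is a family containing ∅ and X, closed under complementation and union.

|σ(𝒜)| = 8.  σ(𝒜) = { {  }, { p }, { t }, { p, t }, { q, r, s }, { p, q, r, s }, { q, r, s, t }, X }

Working:
Begin from { {  }, { p }, { p, q, r, s }, X } (that is, 𝒜 plus ∅ and X).
Pass 1: 2 new —
  { t }  = complement { p, q, r, s }
  { q, r, s, t }  = complement { p }
  |family| = 6
Pass 2: +1 →
  { p, t }  = { t } ∪ { p }
  |family| = 7
Pass 3. New:
  { q, r, s }  = complement { p, t }
  |family| = 8
After Pass 4 the family is unchanged; done.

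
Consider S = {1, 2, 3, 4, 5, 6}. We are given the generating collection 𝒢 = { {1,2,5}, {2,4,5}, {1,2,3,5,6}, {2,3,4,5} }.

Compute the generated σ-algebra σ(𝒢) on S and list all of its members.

Begin from { {}, {1,2,5}, {2,4,5}, {2,3,4,5}, {1,2,3,5,6}, S } (that is, 𝒢 plus ∅ and S).
Step 1 adds 6:
  {4}  = {1,2,3,5,6}ᶜ
  {1,6}  = {2,3,4,5}ᶜ
  {1,3,6}  = {2,4,5}ᶜ
  {3,4,6}  = {1,2,5}ᶜ
  {1,2,4,5}  = {1,2,5} ∪ {2,4,5}
  {1,2,3,4,5}  = {1,2,5} ∪ {2,3,4,5}
  [12 total]
Step 2. New:
  {6}  = {1,2,3,4,5}ᶜ
  {3,6}  = {1,2,4,5}ᶜ
  {1,4,6}  = {1,6} ∪ {4}
  {1,2,5,6}  = {1,6} ∪ {1,2,5}
  {1,3,4,6}  = {1,3,6} ∪ {4}
  {1,2,4,5,6}  = {1,6} ∪ {1,2,4,5}
  {2,3,4,5,6}  = {2,3,4,5} ∪ {3,4,6}
  [19 total]
Step 3: +7 →
  {1}  = {2,3,4,5,6}ᶜ
  {3}  = {1,2,4,5,6}ᶜ
  {2,5}  = {1,3,4,6}ᶜ
  {3,4}  = {1,2,5,6}ᶜ
  {4,6}  = {6} ∪ {4}
  {2,3,5}  = {1,4,6}ᶜ
  {2,4,5,6}  = {2,4,5} ∪ {6}
  [26 total]
Step 4. New:
  {1,3}  = {2,4,5,6}ᶜ
  {1,4}  = {1} ∪ {4}
  {1,3,4}  = {3,4} ∪ {1}
  {2,5,6}  = {2,5} ∪ {6}
  {1,2,3,5}  = {4,6}ᶜ
  {2,3,5,6}  = {2,5} ∪ {3,6}
  [32 total]
Step 5: already closed under ᶜ and ∪.

Therefore σ(𝒢) = { {}, {1}, {3}, {4}, {6}, {1,3}, {1,4}, {1,6}, {2,5}, {3,4}, {3,6}, {4,6}, {1,2,5}, {1,3,4}, {1,3,6}, {1,4,6}, {2,3,5}, {2,4,5}, {2,5,6}, {3,4,6}, {1,2,3,5}, {1,2,4,5}, {1,2,5,6}, {1,3,4,6}, {2,3,4,5}, {2,3,5,6}, {2,4,5,6}, {1,2,3,4,5}, {1,2,3,5,6}, {1,2,4,5,6}, {2,3,4,5,6}, S } (|σ(𝒢)| = 32).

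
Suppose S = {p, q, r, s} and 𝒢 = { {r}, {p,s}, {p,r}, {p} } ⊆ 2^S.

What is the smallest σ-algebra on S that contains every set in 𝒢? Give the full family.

Answer: σ(𝒢) = { {}, {p}, {q}, {r}, {s}, {p,q}, {p,r}, {p,s}, {q,r}, {q,s}, {r,s}, {p,q,r}, {p,q,s}, {p,r,s}, {q,r,s}, S }

Derivation:
Take S₀ = 𝒢 ∪ {∅, S} = { {}, {p}, {r}, {p,r}, {p,s}, S }.
Iteration 1 (5 new):
  {q,r}  = {p,s}ᶜ
  {q,s}  = {p,r}ᶜ
  {p,q,s}  = {r}ᶜ
  {p,r,s}  = {r} ∪ {p,s}
  {q,r,s}  = {p}ᶜ
Iteration 2 (2 new):
  {q}  = {p,r,s}ᶜ
  {p,q,r}  = {q,r} ∪ {p,r}
Iteration 3. New:
  {s}  = {p,q,r}ᶜ
  {p,q}  = {q} ∪ {p}
Iteration 4 adds 1:
  {r,s}  = {p,q}ᶜ
Iteration 5: already closed under ᶜ and ∪.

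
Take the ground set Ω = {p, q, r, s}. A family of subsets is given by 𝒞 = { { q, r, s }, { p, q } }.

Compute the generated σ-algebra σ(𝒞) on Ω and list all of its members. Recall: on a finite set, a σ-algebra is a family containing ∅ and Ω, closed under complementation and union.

Seed the family with 𝒞 together with ∅ and Ω: { {}, { p, q }, { q, r, s }, Ω }.
Step 1. New:
  { p }  = complement { q, r, s }
  { r, s }  = complement { p, q }
  — 6 sets.
Step 2 adds 1:
  { p, r, s }  = { r, s } ∪ { p }
  — 7 sets.
Step 3 adds 1:
  { q }  = complement { p, r, s }
  — 8 sets.
Step 4: stable.

|σ(𝒞)| = 8.  σ(𝒞) = { {}, { p }, { q }, { p, q }, { r, s }, { p, r, s }, { q, r, s }, Ω }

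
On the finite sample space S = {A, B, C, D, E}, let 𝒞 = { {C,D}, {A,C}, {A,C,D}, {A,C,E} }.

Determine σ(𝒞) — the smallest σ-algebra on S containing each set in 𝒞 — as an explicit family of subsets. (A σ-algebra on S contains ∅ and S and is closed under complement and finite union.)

Take S₀ = 𝒞 ∪ {∅, S} = { {}, {A,C}, {C,D}, {A,C,D}, {A,C,E}, S }.
Pass 1 (5 new):
  {B,D}  = S∖{A,C,E}
  {B,E}  = S∖{A,C,D}
  {A,B,E}  = S∖{C,D}
  {B,D,E}  = S∖{A,C}
  {A,C,D,E}  = {A,C,D} ∪ {A,C,E}
  [11 total]
Pass 2 adds 6:
  {B}  = S∖{A,C,D,E}
  {B,C,D}  = {C,D} ∪ {B,D}
  {A,B,C,D}  = {A,C,D} ∪ {B,D}
  {A,B,C,E}  = {B,E} ∪ {A,C,E}
  {A,B,D,E}  = {A,B,E} ∪ {B,D}
  {B,C,D,E}  = {B,E} ∪ {C,D}
  [17 total]
Pass 3: 6 new —
  {A}  = S∖{B,C,D,E}
  {C}  = S∖{A,B,D,E}
  {D}  = S∖{A,B,C,E}
  {E}  = S∖{A,B,C,D}
  {A,E}  = S∖{B,C,D}
  {A,B,C}  = {A,C} ∪ {B}
  [23 total]
Pass 4 adds 9:
  {A,B}  = {B} ∪ {A}
  {A,D}  = {D} ∪ {A}
  {B,C}  = {B} ∪ {C}
  {C,E}  = {E} ∪ {C}
  {D,E}  = S∖{A,B,C}
  {A,B,D}  = {B,D} ∪ {A}
  {A,D,E}  = {A,E} ∪ {D}
  {B,C,E}  = {B,E} ∪ {C}
  {C,D,E}  = {C,D} ∪ {E}
  [32 total]
Pass 5: closed — nothing new.

|σ(𝒞)| = 32.  σ(𝒞) = { {}, {A}, {B}, {C}, {D}, {E}, {A,B}, {A,C}, {A,D}, {A,E}, {B,C}, {B,D}, {B,E}, {C,D}, {C,E}, {D,E}, {A,B,C}, {A,B,D}, {A,B,E}, {A,C,D}, {A,C,E}, {A,D,E}, {B,C,D}, {B,C,E}, {B,D,E}, {C,D,E}, {A,B,C,D}, {A,B,C,E}, {A,B,D,E}, {A,C,D,E}, {B,C,D,E}, S }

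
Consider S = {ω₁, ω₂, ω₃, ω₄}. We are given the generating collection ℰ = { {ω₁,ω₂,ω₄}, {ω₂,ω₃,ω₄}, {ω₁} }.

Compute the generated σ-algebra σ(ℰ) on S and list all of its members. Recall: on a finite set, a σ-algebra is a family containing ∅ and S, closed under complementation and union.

Answer: σ(ℰ) = { ∅, {ω₁}, {ω₃}, {ω₁,ω₃}, {ω₂,ω₄}, {ω₁,ω₂,ω₄}, {ω₂,ω₃,ω₄}, S }

Check:
Start: ℰ ∪ {∅, S} = { ∅, {ω₁}, {ω₁,ω₂,ω₄}, {ω₂,ω₃,ω₄}, S }.
Step 1 (1 new):
  {ω₃}  = {ω₁,ω₂,ω₄}ᶜ
  — 6 sets.
Step 2 adds 1:
  {ω₁,ω₃}  = {ω₃} ∪ {ω₁}
  — 7 sets.
Step 3 adds 1:
  {ω₂,ω₄}  = {ω₁,ω₃}ᶜ
  — 8 sets.
Step 4: no new sets; the family is a σ-algebra.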